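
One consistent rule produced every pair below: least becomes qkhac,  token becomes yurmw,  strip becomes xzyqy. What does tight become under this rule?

yonpc

In least: l→q is +5, e→k is +6, a→h is +7, s→a is +8 — the shift increases by 1 each position. Each letter shifts forward by (position + 5), i.e. 5, 6, 7, … — the shift grows by one for each successive letter.
On tight: t+5=y, i+6=o, g+7=n, h+8=p, t+9=c.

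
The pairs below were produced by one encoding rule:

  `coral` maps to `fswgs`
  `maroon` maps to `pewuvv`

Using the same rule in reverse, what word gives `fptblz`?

In coral: c→f is +3, o→s is +4, r→w is +5, a→g is +6 — the shift increases by 1 each position. The shift increases by 1 at each position, starting from +3: 3, 4, 5, ….
Reversing it on fptblz: f−3=c, p−4=l, t−5=o, b−6=v, l−7=e, z−8=r.

clover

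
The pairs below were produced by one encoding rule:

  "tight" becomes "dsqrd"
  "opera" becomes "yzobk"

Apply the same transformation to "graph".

Compare letters: t→d is +10, i→s is +10, g→q is +10 — a constant shift. Every letter moves 10 places later in the alphabet, wrapping around z→a.
On graph: g+10=q, r+10=b, a+10=k, p+10=z, h+10=r.

qbkzr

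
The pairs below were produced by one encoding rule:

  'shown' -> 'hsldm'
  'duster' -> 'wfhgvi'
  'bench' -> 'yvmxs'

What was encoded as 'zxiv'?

acre

Each pair mirrors across the alphabet (s↔h, h↔s, o↔l): positions sum to 25. Each letter is replaced by its mirror in the alphabet: a↔z, b↔y, c↔x, and so on (the Atbash cipher).
Reversing it on zxiv: z↔a, x↔c, i↔r, v↔e.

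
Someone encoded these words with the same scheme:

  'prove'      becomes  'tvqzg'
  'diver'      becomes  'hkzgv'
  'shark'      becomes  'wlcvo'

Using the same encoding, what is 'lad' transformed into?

pch

The shift depends on letter class: consonant p→t is +4, but vowel o→q is +2. Vowels shift forward by 2 and consonants shift forward by 4.
On lad: l(cons)+4=p, a(vowel)+2=c, d(cons)+4=h.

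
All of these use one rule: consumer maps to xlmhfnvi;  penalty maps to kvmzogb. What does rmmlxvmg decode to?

Letters are reflected about the middle of the alphabet (position → 25−position): Atbash.
Undoing it on rmmlxvmg: r↔i, m↔n, m↔n, l↔o, x↔c, v↔e, m↔n, g↔t.

innocent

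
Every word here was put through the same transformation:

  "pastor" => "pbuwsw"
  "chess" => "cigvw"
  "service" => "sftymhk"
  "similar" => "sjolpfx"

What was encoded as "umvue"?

In pastor: p→p is +0, a→b is +1, s→u is +2, t→w is +3 — the shift increases by 1 each position. Letter i (0-indexed) is shifted by i+0, so successive shifts are 0, 1, 2, ….
Undoing it on umvue: u−0=u, m−1=l, v−2=t, u−3=r, e−4=a.

ultra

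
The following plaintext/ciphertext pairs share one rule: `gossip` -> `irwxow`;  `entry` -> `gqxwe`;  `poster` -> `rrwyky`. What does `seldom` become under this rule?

In gossip: g→i is +2, o→r is +3, s→w is +4, s→x is +5 — the shift increases by 1 each position. The shift increases by 1 at each position, starting from +2: 2, 3, 4, ….
Applying it to seldom: s+2=u, e+3=h, l+4=p, d+5=i, o+6=u, m+7=t.

uhpiut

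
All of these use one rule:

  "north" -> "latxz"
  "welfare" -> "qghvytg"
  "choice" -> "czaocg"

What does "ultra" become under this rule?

This is an affine cipher: with a=0,…,z=25, each position x becomes (15x+24) mod 26.
Applying it to ultra: u(20)→15·20+24≡12=m; l(11)→15·11+24≡7=h; t(19)→15·19+24≡23=x; r(17)→15·17+24≡19=t; a(0)→15·0+24≡24=y (all mod 26).

mhxty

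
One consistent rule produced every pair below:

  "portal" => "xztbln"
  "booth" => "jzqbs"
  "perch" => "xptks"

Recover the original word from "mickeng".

exactly

It's a Vigenère-style cipher with numeric key [8,11,2]: position i shifts by key[i mod 3].
Reversing it on mickeng: m−8=e, i−11=x, c−2=a, k−8=c, e−11=t, n−2=l, g−8=y.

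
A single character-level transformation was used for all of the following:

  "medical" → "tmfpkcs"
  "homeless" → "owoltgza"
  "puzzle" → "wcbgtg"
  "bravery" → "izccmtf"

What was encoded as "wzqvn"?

proof

Shifts by position in medical: pos 0: m→t (+7), pos 1: e→m (+8), pos 2: d→f (+2), pos 3: i→p (+7), pos 4: c→k (+8), pos 5: a→c (+2) — repeating every 3. A repeating key of period 3 is used — shifts +7, +8, +2 over and over.
Undoing it on wzqvn: w−7=p, z−8=r, q−2=o, v−7=o, n−8=f.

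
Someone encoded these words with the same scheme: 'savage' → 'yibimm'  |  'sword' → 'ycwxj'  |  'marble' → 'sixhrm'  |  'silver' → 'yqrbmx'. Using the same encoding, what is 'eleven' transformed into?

Vowels shift forward by 8 and consonants shift forward by 6.
For eleven: e(vowel)+8=m, l(cons)+6=r, e(vowel)+8=m, v(cons)+6=b, e(vowel)+8=m, n(cons)+6=t.

mrmbmt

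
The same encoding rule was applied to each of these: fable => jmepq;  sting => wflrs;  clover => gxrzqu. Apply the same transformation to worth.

Shifts by position in fable: pos 0: f→j (+4), pos 1: a→m (+12), pos 2: b→e (+3), pos 3: l→p (+4), pos 4: e→q (+12) — repeating every 3. A repeating key of period 3 is used — shifts +4, +12, +3 over and over.
For worth: w+4=a, o+12=a, r+3=u, t+4=x, h+12=t.

aauxt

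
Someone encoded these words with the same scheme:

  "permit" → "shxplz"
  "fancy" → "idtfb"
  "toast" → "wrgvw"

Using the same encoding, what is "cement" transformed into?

Shifts by position in permit: pos 0: p→s (+3), pos 1: e→h (+3), pos 2: r→x (+6), pos 3: m→p (+3), pos 4: i→l (+3), pos 5: t→z (+6) — repeating every 3. The shifts repeat in a cycle of length 3: positions 0,1,… shift by +3, +3, +6, then the pattern repeats.
On cement: c+3=f, e+3=h, m+6=s, e+3=h, n+3=q, t+6=z.

fhshqz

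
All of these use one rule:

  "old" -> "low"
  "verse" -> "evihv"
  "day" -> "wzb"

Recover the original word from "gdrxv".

Each pair mirrors across the alphabet (o↔l, l↔o, d↔w): positions sum to 25. Letters are reflected about the middle of the alphabet (position → 25−position): Atbash.
Reversing it on gdrxv: g↔t, d↔w, r↔i, x↔c, v↔e.

twice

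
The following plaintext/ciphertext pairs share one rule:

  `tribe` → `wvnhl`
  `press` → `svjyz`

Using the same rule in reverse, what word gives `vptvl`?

In tribe: t→w is +3, r→v is +4, i→n is +5, b→h is +6 — the shift increases by 1 each position. Letter i (0-indexed) is shifted by i+3, so successive shifts are 3, 4, 5, ….
Undoing it on vptvl: v−3=s, p−4=l, t−5=o, v−6=p, l−7=e.

slope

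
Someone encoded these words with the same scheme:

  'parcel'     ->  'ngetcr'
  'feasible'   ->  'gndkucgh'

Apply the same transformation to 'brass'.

uuctd

The output letters match the input read backwards, each shifted +2: parcel reversed is lecrap. Read the word backwards and shift each letter +2.
For brass: reverse → ssarb; then shift: s+2=u, s+2=u, a+2=c, r+2=t, b+2=d.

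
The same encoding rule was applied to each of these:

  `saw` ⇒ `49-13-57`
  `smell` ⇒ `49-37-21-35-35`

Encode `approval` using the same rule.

13-43-43-47-41-55-13-35

Each letter becomes 2×(its alphabet position, a=1..z=26) + 11.
Applying it to approval: a=1→13, p=16→43, p=16→43, r=18→47, o=15→41, v=22→55, a=1→13, l=12→35.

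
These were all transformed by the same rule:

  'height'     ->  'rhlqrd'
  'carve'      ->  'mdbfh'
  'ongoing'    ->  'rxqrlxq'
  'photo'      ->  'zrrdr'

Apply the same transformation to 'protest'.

zbrdhcd

The rule splits by letter class: vowels +3, consonants +10.
Applying it to protest: p(cons)+10=z, r(cons)+10=b, o(vowel)+3=r, t(cons)+10=d, e(vowel)+3=h, s(cons)+10=c, t(cons)+10=d.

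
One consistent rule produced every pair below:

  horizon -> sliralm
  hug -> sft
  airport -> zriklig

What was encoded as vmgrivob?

Each pair mirrors across the alphabet (h↔s, o↔l, r↔i): positions sum to 25. Letters are reflected about the middle of the alphabet (position → 25−position): Atbash.
Decoding vmgrivob: v↔e, m↔n, g↔t, r↔i, i↔r, v↔e, o↔l, b↔y.

entirely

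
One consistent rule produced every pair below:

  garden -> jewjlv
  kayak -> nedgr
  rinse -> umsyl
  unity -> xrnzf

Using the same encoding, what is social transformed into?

vshoht

In garden: g→j is +3, a→e is +4, r→w is +5, d→j is +6 — the shift increases by 1 each position. The shift increases by 1 at each position, starting from +3: 3, 4, 5, ….
On social: s+3=v, o+4=s, c+5=h, i+6=o, a+7=h, l+8=t.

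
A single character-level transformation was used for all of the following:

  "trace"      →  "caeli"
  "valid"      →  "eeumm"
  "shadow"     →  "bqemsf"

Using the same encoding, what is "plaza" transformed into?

yueie

The shift depends on letter class: consonant t→c is +9, but vowel a→e is +4. Vowels shift forward by 4 and consonants shift forward by 9.
On plaza: p(cons)+9=y, l(cons)+9=u, a(vowel)+4=e, z(cons)+9=i, a(vowel)+4=e.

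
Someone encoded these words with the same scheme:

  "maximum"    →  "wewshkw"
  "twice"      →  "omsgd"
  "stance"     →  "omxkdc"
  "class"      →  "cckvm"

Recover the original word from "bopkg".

The output letters match the input read backwards, each shifted +10: maximum reversed is mumixam. Two steps: reverse the string, then apply a Caesar shift of +10.
Decoding bopkg: shift back: b−10=r, o−10=e, p−10=f, k−10=a, g−10=w → refaw; then reverse → wafer.

wafer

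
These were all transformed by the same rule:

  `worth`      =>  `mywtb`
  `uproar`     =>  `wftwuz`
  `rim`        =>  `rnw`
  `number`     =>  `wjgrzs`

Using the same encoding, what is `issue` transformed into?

The output letters match the input read backwards, each shifted +5: worth reversed is htrow. The word is reversed, then every letter is shifted forward by 5.
Applying it to issue: reverse → eussi; then shift: e+5=j, u+5=z, s+5=x, s+5=x, i+5=n.

jzxxn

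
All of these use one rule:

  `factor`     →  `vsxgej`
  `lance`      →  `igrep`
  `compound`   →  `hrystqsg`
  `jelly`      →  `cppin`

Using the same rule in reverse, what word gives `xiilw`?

The output letters match the input read backwards, each shifted +4: factor reversed is rotcaf. Two steps: reverse the string, then apply a Caesar shift of +4.
Decoding xiilw: shift back: x−4=t, i−4=e, i−4=e, l−4=h, w−4=s → teehs; then reverse → sheet.

sheet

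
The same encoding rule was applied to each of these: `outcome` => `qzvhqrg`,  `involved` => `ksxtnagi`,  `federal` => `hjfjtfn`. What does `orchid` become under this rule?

Shifts by position in outcome: pos 0: o→q (+2), pos 1: u→z (+5), pos 2: t→v (+2), pos 3: c→h (+5) — repeating every 2. A repeating key of period 2 is used — shifts +2, +5 over and over.
For orchid: o+2=q, r+5=w, c+2=e, h+5=m, i+2=k, d+5=i.

qwemki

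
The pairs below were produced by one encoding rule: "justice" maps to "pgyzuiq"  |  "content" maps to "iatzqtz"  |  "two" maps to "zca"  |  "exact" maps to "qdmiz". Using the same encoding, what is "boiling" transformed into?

The shift depends on letter class: consonant j→p is +6, but vowel u→g is +12. Two shifts are in play — +12 for a/e/i/o/u, +6 for every other letter.
On boiling: b(cons)+6=h, o(vowel)+12=a, i(vowel)+12=u, l(cons)+6=r, i(vowel)+12=u, n(cons)+6=t, g(cons)+6=m.

haurutm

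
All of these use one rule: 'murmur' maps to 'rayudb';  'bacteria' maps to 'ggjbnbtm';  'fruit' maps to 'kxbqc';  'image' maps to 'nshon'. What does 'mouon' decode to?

hinge

In murmur: m→r is +5, u→a is +6, r→y is +7, m→u is +8 — the shift increases by 1 each position. The shift increases by 1 at each position, starting from +5: 5, 6, 7, ….
Undoing it on mouon: m−5=h, o−6=i, u−7=n, o−8=g, n−9=e.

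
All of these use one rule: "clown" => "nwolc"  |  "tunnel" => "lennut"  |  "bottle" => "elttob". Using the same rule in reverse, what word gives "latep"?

petal

The output letters match the input read backwards: clown reversed is nwolc. The word is simply reversed.
Decoding latep: then reverse → petal.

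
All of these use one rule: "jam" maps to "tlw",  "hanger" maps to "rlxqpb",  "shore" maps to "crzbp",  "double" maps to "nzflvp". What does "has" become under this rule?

The shift depends on letter class: consonant j→t is +10, but vowel a→l is +11. The rule splits by letter class: vowels +11, consonants +10.
On has: h(cons)+10=r, a(vowel)+11=l, s(cons)+10=c.

rlc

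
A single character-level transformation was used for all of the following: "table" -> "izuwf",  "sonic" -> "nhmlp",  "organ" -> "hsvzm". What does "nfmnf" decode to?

sense

t(19)→i(8) and a(0)→z(25) fit y≡21x+25 (mod 26); the inverse of 21 mod 26 is 5. This is an affine cipher: with a=0,…,z=25, each position x becomes (21x+25) mod 26.
Reversing it on nfmnf: n(13)→5·(13−25)≡18=s; f(5)→5·(5−25)≡4=e; m(12)→5·(12−25)≡13=n; n(13)→5·(13−25)≡18=s; f(5)→5·(5−25)≡4=e (all mod 26).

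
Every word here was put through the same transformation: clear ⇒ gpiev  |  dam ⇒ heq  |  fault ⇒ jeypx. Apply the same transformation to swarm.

waevq

Compare letters: c→g is +4, l→p is +4, e→i is +4 — a constant shift. Every letter moves 4 places later in the alphabet, wrapping around z→a.
On swarm: s+4=w, w+4=a, a+4=e, r+4=v, m+4=q.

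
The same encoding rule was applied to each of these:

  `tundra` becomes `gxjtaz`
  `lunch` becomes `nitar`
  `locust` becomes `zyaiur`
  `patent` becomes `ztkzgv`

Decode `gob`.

via

The output letters match the input read backwards, each shifted +6: tundra reversed is ardnut. Read the word backwards and shift each letter +6.
Reversing it on gob: shift back: g−6=a, o−6=i, b−6=v → aiv; then reverse → via.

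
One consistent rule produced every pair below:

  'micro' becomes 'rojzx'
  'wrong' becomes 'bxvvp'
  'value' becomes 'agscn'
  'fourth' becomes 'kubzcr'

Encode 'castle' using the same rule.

In micro: m→r is +5, i→o is +6, c→j is +7, r→z is +8 — the shift increases by 1 each position. Letter i (0-indexed) is shifted by i+5, so successive shifts are 5, 6, 7, ….
On castle: c+5=h, a+6=g, s+7=z, t+8=b, l+9=u, e+10=o.

hgzbuo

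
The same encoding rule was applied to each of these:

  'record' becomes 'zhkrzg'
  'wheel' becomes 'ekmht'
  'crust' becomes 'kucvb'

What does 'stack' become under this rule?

awifs

Shifts by position in record: pos 0: r→z (+8), pos 1: e→h (+3), pos 2: c→k (+8), pos 3: o→r (+3) — repeating every 2. A repeating key of period 2 is used — shifts +8, +3 over and over.
Applying it to stack: s+8=a, t+3=w, a+8=i, c+3=f, k+8=s.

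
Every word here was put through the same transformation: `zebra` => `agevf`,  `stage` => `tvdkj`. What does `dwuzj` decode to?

curve

In zebra: z→a is +1, e→g is +2, b→e is +3, r→v is +4 — the shift increases by 1 each position. Each letter shifts forward by (position + 1), i.e. 1, 2, 3, … — the shift grows by one for each successive letter.
Reversing it on dwuzj: d−1=c, w−2=u, u−3=r, z−4=v, j−5=e.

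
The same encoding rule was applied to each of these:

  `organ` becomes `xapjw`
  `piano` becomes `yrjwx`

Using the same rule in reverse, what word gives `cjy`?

Compare letters: o→x is +9, r→a is +9, g→p is +9 — a constant shift. This is a Caesar cipher with shift 9.
Reversing it on cjy: c−9=t, j−9=a, y−9=p.

tap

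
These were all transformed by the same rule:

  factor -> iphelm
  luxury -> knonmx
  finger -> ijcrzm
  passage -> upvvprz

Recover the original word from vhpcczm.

f(5)→i(8) and a(0)→p(15) fit y≡9x+15 (mod 26); the inverse of 9 mod 26 is 3. Treating letters as 0–25, the rule is x ↦ 9x + 15 (mod 26).
Decoding vhpcczm: v(21)→3·(21−15)≡18=s; h(7)→3·(7−15)≡2=c; p(15)→3·(15−15)≡0=a; c(2)→3·(2−15)≡13=n; c(2)→3·(2−15)≡13=n; z(25)→3·(25−15)≡4=e; m(12)→3·(12−15)≡17=r (all mod 26).

scanner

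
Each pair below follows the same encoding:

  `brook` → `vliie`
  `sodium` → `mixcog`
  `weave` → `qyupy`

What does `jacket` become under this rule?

duweyn

Compare letters: b→v is +20, r→l is +20, o→i is +20 — a constant shift. Every letter moves 20 places later in the alphabet, wrapping around z→a.
For jacket: j+20=d, a+20=u, c+20=w, k+20=e, e+20=y, t+20=n.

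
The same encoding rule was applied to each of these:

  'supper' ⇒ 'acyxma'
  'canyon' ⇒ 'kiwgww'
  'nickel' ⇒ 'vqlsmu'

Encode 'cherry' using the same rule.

kpnzzh

Shifts by position in supper: pos 0: s→a (+8), pos 1: u→c (+8), pos 2: p→y (+9), pos 3: p→x (+8), pos 4: e→m (+8), pos 5: r→a (+9) — repeating every 3. A repeating key of period 3 is used — shifts +8, +8, +9 over and over.
On cherry: c+8=k, h+8=p, e+9=n, r+8=z, r+8=z, y+9=h.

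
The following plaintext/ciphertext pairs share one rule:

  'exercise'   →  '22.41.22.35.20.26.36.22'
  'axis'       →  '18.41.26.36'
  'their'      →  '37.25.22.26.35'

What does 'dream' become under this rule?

21.35.22.18.30

e is letter #5 and maps to 22: an offset of 17. Letters become their 1-based position plus 17 (so a→18, b→19, …).
On dream: d=4→21, r=18→35, e=5→22, a=1→18, m=13→30.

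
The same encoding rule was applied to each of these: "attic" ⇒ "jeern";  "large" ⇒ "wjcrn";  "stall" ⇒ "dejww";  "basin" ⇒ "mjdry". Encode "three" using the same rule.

The shift depends on letter class: consonant t→e is +11, but vowel a→j is +9. The rule splits by letter class: vowels +9, consonants +11.
For three: t(cons)+11=e, h(cons)+11=s, r(cons)+11=c, e(vowel)+9=n, e(vowel)+9=n.

escnn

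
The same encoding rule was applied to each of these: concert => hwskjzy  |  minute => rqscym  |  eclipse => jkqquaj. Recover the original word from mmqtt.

Shifts by position in concert: pos 0: c→h (+5), pos 1: o→w (+8), pos 2: n→s (+5), pos 3: c→k (+8) — repeating every 2. A repeating key of period 2 is used — shifts +5, +8 over and over.
Reversing it on mmqtt: m−5=h, m−8=e, q−5=l, t−8=l, t−5=o.

hello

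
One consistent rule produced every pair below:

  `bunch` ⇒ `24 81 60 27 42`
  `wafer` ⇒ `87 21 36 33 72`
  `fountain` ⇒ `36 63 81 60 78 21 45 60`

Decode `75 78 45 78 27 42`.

With a=1..z=26, the number is 3·pos + 18.
Reversing it on 75 78 45 78 27 42: 75→(75−18)÷3=19=s, 78→(78−18)÷3=20=t, 45→(45−18)÷3=9=i, 78→(78−18)÷3=20=t, 27→(27−18)÷3=3=c, 42→(42−18)÷3=8=h.

stitch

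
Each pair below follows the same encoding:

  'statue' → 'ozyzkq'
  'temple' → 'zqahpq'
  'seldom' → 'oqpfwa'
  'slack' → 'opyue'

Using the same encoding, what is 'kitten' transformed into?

eizzql

Treating letters as 0–25, the rule is x ↦ 11x + 24 (mod 26).
Applying it to kitten: k(10)→11·10+24≡4=e; i(8)→11·8+24≡8=i; t(19)→11·19+24≡25=z; t(19)→11·19+24≡25=z; e(4)→11·4+24≡16=q; n(13)→11·13+24≡11=l (all mod 26).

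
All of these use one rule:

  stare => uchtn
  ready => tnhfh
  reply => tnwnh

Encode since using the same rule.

The shifts repeat in a cycle of length 3: positions 0,1,… shift by +2, +9, +7, then the pattern repeats.
On since: s+2=u, i+9=r, n+7=u, c+2=e, e+9=n.

uruen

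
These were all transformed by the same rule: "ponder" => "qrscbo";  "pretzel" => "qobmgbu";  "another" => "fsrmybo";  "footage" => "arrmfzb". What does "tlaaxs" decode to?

muffin

p(15)→q(16) and o(14)→r(17) fit y≡25x+5 (mod 26); the inverse of 25 mod 26 is 25. Each letter's alphabet position (a=0..z=25) is mapped through 25·x+5 mod 26 — an affine cipher.
Decoding tlaaxs: t(19)→25·(19−5)≡12=m; l(11)→25·(11−5)≡20=u; a(0)→25·(0−5)≡5=f; a(0)→25·(0−5)≡5=f; x(23)→25·(23−5)≡8=i; s(18)→25·(18−5)≡13=n (all mod 26).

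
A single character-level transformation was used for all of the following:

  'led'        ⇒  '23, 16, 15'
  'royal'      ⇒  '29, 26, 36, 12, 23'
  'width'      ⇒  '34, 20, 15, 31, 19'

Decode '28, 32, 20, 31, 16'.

quite

l is letter #12 and maps to 23: an offset of 11. The number is (letter's place in the alphabet, a=1) + 11.
Undoing it on 28, 32, 20, 31, 16: 28→(28−11)÷1=17=q, 32→(32−11)÷1=21=u, 20→(20−11)÷1=9=i, 31→(31−11)÷1=20=t, 16→(16−11)÷1=5=e.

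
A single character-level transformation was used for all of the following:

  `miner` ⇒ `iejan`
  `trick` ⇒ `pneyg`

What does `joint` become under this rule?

fkejp

Compare letters: m→i is +22, i→e is +22, n→j is +22 — a constant shift. This is a Caesar cipher with shift 22.
Applying it to joint: j+22=f, o+22=k, i+22=e, n+22=j, t+22=p.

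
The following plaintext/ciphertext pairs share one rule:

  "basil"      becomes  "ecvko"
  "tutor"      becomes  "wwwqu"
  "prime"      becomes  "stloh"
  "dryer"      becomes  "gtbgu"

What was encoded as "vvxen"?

stuck

Shifts by position in basil: pos 0: b→e (+3), pos 1: a→c (+2), pos 2: s→v (+3), pos 3: i→k (+2) — repeating every 2. A repeating key of period 2 is used — shifts +3, +2 over and over.
Reversing it on vvxen: v−3=s, v−2=t, x−3=u, e−2=c, n−3=k.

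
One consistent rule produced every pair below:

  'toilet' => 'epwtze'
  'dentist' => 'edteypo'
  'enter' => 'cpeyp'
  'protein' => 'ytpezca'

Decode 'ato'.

dip

The output letters match the input read backwards, each shifted +11: toilet reversed is teliot. Read the word backwards and shift each letter +11.
Reversing it on ato: shift back: a−11=p, t−11=i, o−11=d → pid; then reverse → dip.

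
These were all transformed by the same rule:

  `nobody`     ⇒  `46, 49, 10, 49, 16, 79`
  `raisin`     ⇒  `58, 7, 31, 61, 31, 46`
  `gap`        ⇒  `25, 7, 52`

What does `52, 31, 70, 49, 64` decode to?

pivot

With a=1..z=26, the number is 3·pos + 4.
Decoding 52, 31, 70, 49, 64: 52→(52−4)÷3=16=p, 31→(31−4)÷3=9=i, 70→(70−4)÷3=22=v, 49→(49−4)÷3=15=o, 64→(64−4)÷3=20=t.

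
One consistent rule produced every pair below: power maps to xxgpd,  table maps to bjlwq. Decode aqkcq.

In power: p→x is +8, o→x is +9, w→g is +10, e→p is +11 — the shift increases by 1 each position. Each letter shifts forward by (position + 8), i.e. 8, 9, 10, … — the shift grows by one for each successive letter.
Decoding aqkcq: a−8=s, q−9=h, k−10=a, c−11=r, q−12=e.

share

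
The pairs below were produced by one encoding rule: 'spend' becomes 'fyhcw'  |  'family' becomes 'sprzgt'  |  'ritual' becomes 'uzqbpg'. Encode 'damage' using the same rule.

wprpdh

s(18)→f(5) and p(15)→y(24) fit y≡11x+15 (mod 26); the inverse of 11 mod 26 is 19. This is an affine cipher: with a=0,…,z=25, each position x becomes (11x+15) mod 26.
Applying it to damage: d(3)→11·3+15≡22=w; a(0)→11·0+15≡15=p; m(12)→11·12+15≡17=r; a(0)→11·0+15≡15=p; g(6)→11·6+15≡3=d; e(4)→11·4+15≡7=h (all mod 26).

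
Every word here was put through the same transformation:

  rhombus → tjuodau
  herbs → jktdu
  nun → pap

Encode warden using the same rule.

ygtfkp

The shift depends on letter class: consonant r→t is +2, but vowel o→u is +6. Two shifts are in play — +6 for a/e/i/o/u, +2 for every other letter.
On warden: w(cons)+2=y, a(vowel)+6=g, r(cons)+2=t, d(cons)+2=f, e(vowel)+6=k, n(cons)+2=p.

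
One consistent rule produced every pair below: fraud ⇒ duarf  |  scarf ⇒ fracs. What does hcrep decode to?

The output letters match the input read backwards: fraud reversed is duarf. It's just the letters in reverse order.
Undoing it on hcrep: then reverse → perch.

perch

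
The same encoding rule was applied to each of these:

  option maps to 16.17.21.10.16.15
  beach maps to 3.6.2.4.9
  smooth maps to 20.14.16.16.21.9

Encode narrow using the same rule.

15.2.19.19.16.24

o is letter #15 and maps to 16: an offset of 1. Each letter is replaced by its alphabet position (a=1..z=26) + 1.
On narrow: n=14→15, a=1→2, r=18→19, r=18→19, o=15→16, w=23→24.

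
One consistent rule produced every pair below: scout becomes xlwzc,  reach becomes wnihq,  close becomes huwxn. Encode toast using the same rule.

yxixc

A repeating key of period 3 is used — shifts +5, +9, +8 over and over.
On toast: t+5=y, o+9=x, a+8=i, s+5=x, t+9=c.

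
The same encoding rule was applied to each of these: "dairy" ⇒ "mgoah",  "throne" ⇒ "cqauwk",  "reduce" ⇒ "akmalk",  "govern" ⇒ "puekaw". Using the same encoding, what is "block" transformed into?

kuult

The shift depends on letter class: consonant d→m is +9, but vowel a→g is +6. Two shifts are in play — +6 for a/e/i/o/u, +9 for every other letter.
For block: b(cons)+9=k, l(cons)+9=u, o(vowel)+6=u, c(cons)+9=l, k(cons)+9=t.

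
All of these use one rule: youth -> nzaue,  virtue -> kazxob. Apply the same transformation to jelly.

errkp

Read the word backwards and shift each letter +6.
For jelly: reverse → yllej; then shift: y+6=e, l+6=r, l+6=r, e+6=k, j+6=p.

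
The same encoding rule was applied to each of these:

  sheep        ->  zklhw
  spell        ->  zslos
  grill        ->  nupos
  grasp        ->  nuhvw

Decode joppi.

The shifts repeat in a cycle of length 2: positions 0,1,… shift by +7, +3, then the pattern repeats.
Decoding joppi: j−7=c, o−3=l, p−7=i, p−3=m, i−7=b.

climb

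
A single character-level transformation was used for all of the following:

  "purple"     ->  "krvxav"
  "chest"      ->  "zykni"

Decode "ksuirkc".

welcome

The output letters match the input read backwards, each shifted +6: purple reversed is elprup. Read the word backwards and shift each letter +6.
Undoing it on ksuirkc: shift back: k−6=e, s−6=m, u−6=o, i−6=c, r−6=l, k−6=e, c−6=w → emoclew; then reverse → welcome.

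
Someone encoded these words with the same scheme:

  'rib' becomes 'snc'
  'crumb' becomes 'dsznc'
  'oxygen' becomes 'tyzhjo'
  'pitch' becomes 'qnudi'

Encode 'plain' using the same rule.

qmfno

Two shifts are in play — +5 for a/e/i/o/u, +1 for every other letter.
On plain: p(cons)+1=q, l(cons)+1=m, a(vowel)+5=f, i(vowel)+5=n, n(cons)+1=o.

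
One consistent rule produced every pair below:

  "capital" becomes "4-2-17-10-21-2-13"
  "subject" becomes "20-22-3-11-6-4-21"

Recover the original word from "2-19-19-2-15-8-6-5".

c is letter #3 and maps to 4: an offset of 1. The number is (letter's place in the alphabet, a=1) + 1.
Decoding 2-19-19-2-15-8-6-5: 2→(2−1)÷1=1=a, 19→(19−1)÷1=18=r, 19→(19−1)÷1=18=r, 2→(2−1)÷1=1=a, 15→(15−1)÷1=14=n, 8→(8−1)÷1=7=g, 6→(6−1)÷1=5=e, 5→(5−1)÷1=4=d.

arranged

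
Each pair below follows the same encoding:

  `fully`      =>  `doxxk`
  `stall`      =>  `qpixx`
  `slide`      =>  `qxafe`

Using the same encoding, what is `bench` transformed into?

f(5)→d(3) and u(20)→o(14) fit y≡25x+8 (mod 26); the inverse of 25 mod 26 is 25. This is an affine cipher: with a=0,…,z=25, each position x becomes (25x+8) mod 26.
Applying it to bench: b(1)→25·1+8≡7=h; e(4)→25·4+8≡4=e; n(13)→25·13+8≡21=v; c(2)→25·2+8≡6=g; h(7)→25·7+8≡1=b (all mod 26).

hevgb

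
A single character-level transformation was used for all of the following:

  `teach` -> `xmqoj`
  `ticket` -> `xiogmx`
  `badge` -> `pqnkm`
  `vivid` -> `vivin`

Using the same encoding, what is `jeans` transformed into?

hmqdy

t(19)→x(23) and e(4)→m(12) fit y≡25x+16 (mod 26); the inverse of 25 mod 26 is 25. This is an affine cipher: with a=0,…,z=25, each position x becomes (25x+16) mod 26.
Applying it to jeans: j(9)→25·9+16≡7=h; e(4)→25·4+16≡12=m; a(0)→25·0+16≡16=q; n(13)→25·13+16≡3=d; s(18)→25·18+16≡24=y (all mod 26).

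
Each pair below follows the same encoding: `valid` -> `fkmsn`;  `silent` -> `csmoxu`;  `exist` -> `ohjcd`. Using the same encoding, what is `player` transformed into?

zvbios

Shifts by position in valid: pos 0: v→f (+10), pos 1: a→k (+10), pos 2: l→m (+1), pos 3: i→s (+10), pos 4: d→n (+10) — repeating every 3. The shifts repeat in a cycle of length 3: positions 0,1,… shift by +10, +10, +1, then the pattern repeats.
Applying it to player: p+10=z, l+10=v, a+1=b, y+10=i, e+10=o, r+1=s.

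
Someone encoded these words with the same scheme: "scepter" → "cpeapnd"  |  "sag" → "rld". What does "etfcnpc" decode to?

Two steps: reverse the string, then apply a Caesar shift of +11.
Decoding etfcnpc: shift back: e−11=t, t−11=i, f−11=u, c−11=r, n−11=c, p−11=e, c−11=r → tiurcer; then reverse → recruit.

recruit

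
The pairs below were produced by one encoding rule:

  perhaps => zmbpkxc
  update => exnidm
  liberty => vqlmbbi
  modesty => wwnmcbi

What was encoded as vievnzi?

laundry

Shifts by position in perhaps: pos 0: p→z (+10), pos 1: e→m (+8), pos 2: r→b (+10), pos 3: h→p (+8) — repeating every 2. It's a Vigenère-style cipher with numeric key [10,8]: position i shifts by key[i mod 2].
Undoing it on vievnzi: v−10=l, i−8=a, e−10=u, v−8=n, n−10=d, z−8=r, i−10=y.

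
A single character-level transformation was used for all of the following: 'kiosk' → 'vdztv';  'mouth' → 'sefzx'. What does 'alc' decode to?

The word is reversed, then every letter is shifted forward by 11.
Decoding alc: shift back: a−11=p, l−11=a, c−11=r → par; then reverse → rap.

rap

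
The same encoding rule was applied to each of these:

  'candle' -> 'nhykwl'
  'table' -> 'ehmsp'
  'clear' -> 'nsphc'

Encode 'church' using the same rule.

nofyno

Shifts by position in candle: pos 0: c→n (+11), pos 1: a→h (+7), pos 2: n→y (+11), pos 3: d→k (+7) — repeating every 2. A repeating key of period 2 is used — shifts +11, +7 over and over.
Applying it to church: c+11=n, h+7=o, u+11=f, r+7=y, c+11=n, h+7=o.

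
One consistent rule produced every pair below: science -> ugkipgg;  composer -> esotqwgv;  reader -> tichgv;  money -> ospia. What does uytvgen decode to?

surreal

Shifts by position in science: pos 0: s→u (+2), pos 1: c→g (+4), pos 2: i→k (+2), pos 3: e→i (+4) — repeating every 2. It's a Vigenère-style cipher with numeric key [2,4]: position i shifts by key[i mod 2].
Reversing it on uytvgen: u−2=s, y−4=u, t−2=r, v−4=r, g−2=e, e−4=a, n−2=l.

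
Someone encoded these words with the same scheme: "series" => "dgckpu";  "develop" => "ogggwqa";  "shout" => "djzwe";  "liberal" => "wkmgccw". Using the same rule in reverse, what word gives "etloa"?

tramp

Shifts by position in series: pos 0: s→d (+11), pos 1: e→g (+2), pos 2: r→c (+11), pos 3: i→k (+2) — repeating every 2. A repeating key of period 2 is used — shifts +11, +2 over and over.
Reversing it on etloa: e−11=t, t−2=r, l−11=a, o−2=m, a−11=p.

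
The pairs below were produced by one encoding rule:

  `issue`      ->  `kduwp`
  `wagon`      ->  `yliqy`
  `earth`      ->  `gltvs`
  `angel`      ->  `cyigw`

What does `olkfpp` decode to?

Shifts by position in issue: pos 0: i→k (+2), pos 1: s→d (+11), pos 2: s→u (+2), pos 3: u→w (+2), pos 4: e→p (+11) — repeating every 3. The shifts repeat in a cycle of length 3: positions 0,1,… shift by +2, +11, +2, then the pattern repeats.
Undoing it on olkfpp: o−2=m, l−11=a, k−2=i, f−2=d, p−11=e, p−2=n.

maiden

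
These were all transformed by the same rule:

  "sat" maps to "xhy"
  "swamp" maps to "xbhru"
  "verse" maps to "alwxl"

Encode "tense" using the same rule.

The shift depends on letter class: consonant s→x is +5, but vowel a→h is +7. Vowels shift forward by 7 and consonants shift forward by 5.
On tense: t(cons)+5=y, e(vowel)+7=l, n(cons)+5=s, s(cons)+5=x, e(vowel)+7=l.

ylsxl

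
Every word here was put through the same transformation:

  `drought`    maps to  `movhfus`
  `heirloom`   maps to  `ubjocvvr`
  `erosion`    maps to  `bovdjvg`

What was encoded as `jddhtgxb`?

d(3)→m(12) and r(17)→o(14) fit y≡15x+19 (mod 26); the inverse of 15 mod 26 is 7. This is an affine cipher: with a=0,…,z=25, each position x becomes (15x+19) mod 26.
Decoding jddhtgxb: j(9)→7·(9−19)≡8=i; d(3)→7·(3−19)≡18=s; d(3)→7·(3−19)≡18=s; h(7)→7·(7−19)≡20=u; t(19)→7·(19−19)≡0=a; g(6)→7·(6−19)≡13=n; x(23)→7·(23−19)≡2=c; b(1)→7·(1−19)≡4=e (all mod 26).

issuance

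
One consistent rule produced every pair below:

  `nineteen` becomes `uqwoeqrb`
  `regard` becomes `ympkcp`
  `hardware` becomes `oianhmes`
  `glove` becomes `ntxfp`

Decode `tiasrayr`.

Letter i (0-indexed) is shifted by i+7, so successive shifts are 7, 8, 9, ….
Decoding tiasrayr: t−7=m, i−8=a, a−9=r, s−10=i, r−11=g, a−12=o, y−13=l, r−14=d.

marigold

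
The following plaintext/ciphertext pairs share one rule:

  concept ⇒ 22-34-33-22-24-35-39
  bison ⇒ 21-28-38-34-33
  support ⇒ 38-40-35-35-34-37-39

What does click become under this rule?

c is letter #3 and maps to 22: an offset of 19. Each letter is replaced by its alphabet position (a=1..z=26) + 19.
Applying it to click: c=3→22, l=12→31, i=9→28, c=3→22, k=11→30.

22-31-28-22-30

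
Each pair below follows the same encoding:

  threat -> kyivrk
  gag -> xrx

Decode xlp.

guy

Compare letters: t→k is +17, h→y is +17, r→i is +17 — a constant shift. Each letter is shifted forward by 17 in the alphabet (a Caesar shift of +17).
Decoding xlp: x−17=g, l−17=u, p−17=y.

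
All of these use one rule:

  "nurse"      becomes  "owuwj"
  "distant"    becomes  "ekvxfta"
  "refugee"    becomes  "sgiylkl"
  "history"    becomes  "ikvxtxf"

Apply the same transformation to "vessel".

wgvwjr

In nurse: n→o is +1, u→w is +2, r→u is +3, s→w is +4 — the shift increases by 1 each position. Each letter shifts forward by (position + 1), i.e. 1, 2, 3, … — the shift grows by one for each successive letter.
For vessel: v+1=w, e+2=g, s+3=v, s+4=w, e+5=j, l+6=r.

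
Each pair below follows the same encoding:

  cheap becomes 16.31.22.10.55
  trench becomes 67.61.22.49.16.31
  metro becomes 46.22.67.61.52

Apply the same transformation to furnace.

25.70.61.49.10.16.22

With a=1..z=26, the number is 3·pos + 7.
On furnace: f=6→25, u=21→70, r=18→61, n=14→49, a=1→10, c=3→16, e=5→22.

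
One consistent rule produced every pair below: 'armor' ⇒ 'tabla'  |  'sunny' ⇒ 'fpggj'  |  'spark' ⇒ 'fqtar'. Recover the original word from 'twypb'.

a(0)→t(19) and r(17)→a(0) fit y≡5x+19 (mod 26); the inverse of 5 mod 26 is 21. Treating letters as 0–25, the rule is x ↦ 5x + 19 (mod 26).
Reversing it on twypb: t(19)→21·(19−19)≡0=a; w(22)→21·(22−19)≡11=l; y(24)→21·(24−19)≡1=b; p(15)→21·(15−19)≡20=u; b(1)→21·(1−19)≡12=m (all mod 26).

album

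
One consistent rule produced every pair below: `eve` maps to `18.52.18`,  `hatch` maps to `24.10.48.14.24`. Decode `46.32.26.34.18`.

slime

Each letter becomes 2×(its alphabet position, a=1..z=26) + 8.
Decoding 46.32.26.34.18: 46→(46−8)÷2=19=s, 32→(32−8)÷2=12=l, 26→(26−8)÷2=9=i, 34→(34−8)÷2=13=m, 18→(18−8)÷2=5=e.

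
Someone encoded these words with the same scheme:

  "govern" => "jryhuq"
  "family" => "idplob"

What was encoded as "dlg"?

Compare letters: g→j is +3, o→r is +3, v→y is +3 — a constant shift. This is a Caesar cipher with shift 3.
Decoding dlg: d−3=a, l−3=i, g−3=d.

aid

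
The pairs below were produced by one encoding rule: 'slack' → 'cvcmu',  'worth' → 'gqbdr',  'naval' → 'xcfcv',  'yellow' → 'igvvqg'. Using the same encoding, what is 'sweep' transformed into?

cgggz

The shift depends on letter class: consonant s→c is +10, but vowel a→c is +2. Vowels shift forward by 2 and consonants shift forward by 10.
Applying it to sweep: s(cons)+10=c, w(cons)+10=g, e(vowel)+2=g, e(vowel)+2=g, p(cons)+10=z.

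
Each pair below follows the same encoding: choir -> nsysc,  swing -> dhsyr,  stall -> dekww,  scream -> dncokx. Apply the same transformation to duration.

The shift depends on letter class: consonant c→n is +11, but vowel o→y is +10. Two shifts are in play — +10 for a/e/i/o/u, +11 for every other letter.
On duration: d(cons)+11=o, u(vowel)+10=e, r(cons)+11=c, a(vowel)+10=k, t(cons)+11=e, i(vowel)+10=s, o(vowel)+10=y, n(cons)+11=y.

oeckesyy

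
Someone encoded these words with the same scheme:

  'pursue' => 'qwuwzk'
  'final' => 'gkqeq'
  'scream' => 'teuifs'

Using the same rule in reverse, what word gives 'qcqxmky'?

panther

In pursue: p→q is +1, u→w is +2, r→u is +3, s→w is +4 — the shift increases by 1 each position. The shift increases by 1 at each position, starting from +1: 1, 2, 3, ….
Reversing it on qcqxmky: q−1=p, c−2=a, q−3=n, x−4=t, m−5=h, k−6=e, y−7=r.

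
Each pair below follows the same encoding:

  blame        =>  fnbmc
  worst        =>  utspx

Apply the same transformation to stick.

ldjut

Read the word backwards and shift each letter +1.
Applying it to stick: reverse → kcits; then shift: k+1=l, c+1=d, i+1=j, t+1=u, s+1=t.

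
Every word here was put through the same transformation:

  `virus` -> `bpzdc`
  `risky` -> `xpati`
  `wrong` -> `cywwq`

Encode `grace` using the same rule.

myilo

In virus: v→b is +6, i→p is +7, r→z is +8, u→d is +9 — the shift increases by 1 each position. The shift increases by 1 at each position, starting from +6: 6, 7, 8, ….
Applying it to grace: g+6=m, r+7=y, a+8=i, c+9=l, e+10=o.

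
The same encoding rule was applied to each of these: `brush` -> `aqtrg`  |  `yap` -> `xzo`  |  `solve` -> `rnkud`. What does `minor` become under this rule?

Every letter moves 25 places later in the alphabet, wrapping around z→a.
For minor: m+25=l, i+25=h, n+25=m, o+25=n, r+25=q.

lhmnq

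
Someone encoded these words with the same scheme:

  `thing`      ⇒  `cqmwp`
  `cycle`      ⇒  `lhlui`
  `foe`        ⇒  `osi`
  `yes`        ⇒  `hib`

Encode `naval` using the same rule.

The shift depends on letter class: consonant t→c is +9, but vowel i→m is +4. The rule splits by letter class: vowels +4, consonants +9.
On naval: n(cons)+9=w, a(vowel)+4=e, v(cons)+9=e, a(vowel)+4=e, l(cons)+9=u.

weeeu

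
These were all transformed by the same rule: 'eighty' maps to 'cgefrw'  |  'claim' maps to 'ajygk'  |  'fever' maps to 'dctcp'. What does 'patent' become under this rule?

Compare letters: e→c is +24, i→g is +24, g→e is +24 — a constant shift. Every letter moves 24 places later in the alphabet, wrapping around z→a.
On patent: p+24=n, a+24=y, t+24=r, e+24=c, n+24=l, t+24=r.

nyrclr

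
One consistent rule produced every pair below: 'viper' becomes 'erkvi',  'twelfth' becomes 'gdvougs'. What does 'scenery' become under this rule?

hxvmvib

Each pair mirrors across the alphabet (v↔e, i↔r, p↔k): positions sum to 25. Letters are reflected about the middle of the alphabet (position → 25−position): Atbash.
Applying it to scenery: s↔h, c↔x, e↔v, n↔m, e↔v, r↔i, y↔b.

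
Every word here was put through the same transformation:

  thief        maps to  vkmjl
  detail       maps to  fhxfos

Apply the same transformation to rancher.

In thief: t→v is +2, h→k is +3, i→m is +4, e→j is +5 — the shift increases by 1 each position. Letter i (0-indexed) is shifted by i+2, so successive shifts are 2, 3, 4, ….
Applying it to rancher: r+2=t, a+3=d, n+4=r, c+5=h, h+6=n, e+7=l, r+8=z.

tdrhnlz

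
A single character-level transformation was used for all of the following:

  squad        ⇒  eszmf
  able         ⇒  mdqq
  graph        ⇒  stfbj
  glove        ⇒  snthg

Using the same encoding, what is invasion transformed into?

Shifts by position in squad: pos 0: s→e (+12), pos 1: q→s (+2), pos 2: u→z (+5), pos 3: a→m (+12), pos 4: d→f (+2) — repeating every 3. A repeating key of period 3 is used — shifts +12, +2, +5 over and over.
On invasion: i+12=u, n+2=p, v+5=a, a+12=m, s+2=u, i+5=n, o+12=a, n+2=p.

upamunap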